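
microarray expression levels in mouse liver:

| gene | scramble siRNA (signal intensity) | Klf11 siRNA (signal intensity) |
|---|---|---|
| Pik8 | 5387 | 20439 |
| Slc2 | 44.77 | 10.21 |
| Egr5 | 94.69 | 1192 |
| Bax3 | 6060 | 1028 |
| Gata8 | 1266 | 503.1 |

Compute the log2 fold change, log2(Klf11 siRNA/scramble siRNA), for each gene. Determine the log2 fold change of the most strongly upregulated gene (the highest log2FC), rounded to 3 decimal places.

3.654

log2(20439/5387) = 1.924  (Pik8)
log2(10.21/44.77) = -2.133  (Slc2)
log2(1192/94.69) = 3.654  (Egr5)
log2(1028/6060) = -2.559  (Bax3)
log2(503.1/1266) = -1.331  (Gata8)
Egr5 is most strongly upregulated.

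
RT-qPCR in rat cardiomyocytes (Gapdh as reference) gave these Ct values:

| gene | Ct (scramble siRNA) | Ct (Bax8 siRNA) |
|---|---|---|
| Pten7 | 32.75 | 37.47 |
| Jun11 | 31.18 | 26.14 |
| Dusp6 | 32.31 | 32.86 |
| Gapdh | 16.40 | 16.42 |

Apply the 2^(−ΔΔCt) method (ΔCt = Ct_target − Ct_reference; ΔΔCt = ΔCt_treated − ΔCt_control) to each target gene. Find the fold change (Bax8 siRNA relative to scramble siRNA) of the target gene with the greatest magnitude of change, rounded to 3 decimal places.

Pten7: ΔΔCt = (37.47−16.42) − (32.75−16.40) = 21.05 − 16.35 = 4.70; fold change = 2^-4.70 = 0.038
Jun11: ΔΔCt = (26.14−16.42) − (31.18−16.40) = 9.72 − 14.78 = -5.06; fold change = 2^5.06 = 33.359
Dusp6: ΔΔCt = (32.86−16.42) − (32.31−16.40) = 16.44 − 15.91 = 0.53; fold change = 2^-0.53 = 0.693
Jun11 has the largest |ΔΔCt| = 5.06.

33.359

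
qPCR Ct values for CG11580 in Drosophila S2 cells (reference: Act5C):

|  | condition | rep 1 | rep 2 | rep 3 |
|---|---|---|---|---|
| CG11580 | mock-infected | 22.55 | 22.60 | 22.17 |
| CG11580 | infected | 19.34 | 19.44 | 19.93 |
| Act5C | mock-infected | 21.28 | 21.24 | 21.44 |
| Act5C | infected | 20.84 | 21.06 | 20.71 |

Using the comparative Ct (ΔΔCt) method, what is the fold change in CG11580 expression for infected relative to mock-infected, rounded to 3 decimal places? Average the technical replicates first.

Mean Ct: CG11580 mock-infected 22.440; CG11580 infected 19.570; Act5C mock-infected 21.320; Act5C infected 20.870
ΔCt(mock-infected) = 22.440 − 21.320 = 1.120
ΔCt(infected) = 19.570 − 20.870 = -1.300
ΔΔCt = -1.300 − 1.120 = -2.420
Fold change = 2^(−(-2.420)) = 2^2.420 = 5.3517

5.352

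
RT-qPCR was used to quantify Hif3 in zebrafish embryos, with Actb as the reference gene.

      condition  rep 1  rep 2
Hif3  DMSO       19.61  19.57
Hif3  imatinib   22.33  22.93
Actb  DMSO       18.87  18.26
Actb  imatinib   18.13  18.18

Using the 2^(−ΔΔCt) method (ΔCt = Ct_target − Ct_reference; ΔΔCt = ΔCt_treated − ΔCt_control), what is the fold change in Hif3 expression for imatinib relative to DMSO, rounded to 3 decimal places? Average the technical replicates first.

0.092

Mean Ct: Hif3 DMSO 19.590; Hif3 imatinib 22.630; Actb DMSO 18.565; Actb imatinib 18.155
ΔCt(DMSO) = 19.590 − 18.565 = 1.025
ΔCt(imatinib) = 22.630 − 18.155 = 4.475
ΔΔCt = 4.475 − 1.025 = 3.450
Fold change = 2^(−3.450) = 0.0915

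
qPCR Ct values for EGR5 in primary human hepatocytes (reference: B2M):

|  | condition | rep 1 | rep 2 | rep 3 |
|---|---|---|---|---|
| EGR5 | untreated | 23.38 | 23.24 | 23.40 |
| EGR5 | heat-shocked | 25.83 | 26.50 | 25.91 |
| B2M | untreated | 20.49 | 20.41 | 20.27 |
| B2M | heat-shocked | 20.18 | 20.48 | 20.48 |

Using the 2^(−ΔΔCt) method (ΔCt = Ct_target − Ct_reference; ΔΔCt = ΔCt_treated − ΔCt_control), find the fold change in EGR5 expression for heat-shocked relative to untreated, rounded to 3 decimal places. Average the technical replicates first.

0.149

Mean Ct: EGR5 untreated 23.340; EGR5 heat-shocked 26.080; B2M untreated 20.390; B2M heat-shocked 20.380
ΔCt(untreated) = 23.340 − 20.390 = 2.950
ΔCt(heat-shocked) = 26.080 − 20.380 = 5.700
ΔΔCt = 5.700 − 2.950 = 2.750
Fold change = 2^(−2.750) = 0.1487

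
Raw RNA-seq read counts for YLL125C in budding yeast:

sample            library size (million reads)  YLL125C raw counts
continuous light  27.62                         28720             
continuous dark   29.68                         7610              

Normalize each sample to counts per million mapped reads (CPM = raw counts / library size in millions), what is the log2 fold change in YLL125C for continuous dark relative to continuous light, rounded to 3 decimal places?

CPM(continuous light) = 28720 / 27.62 = 1039.8262
CPM(continuous dark) = 7610 / 29.68 = 256.4016
Fold change = 256.4016 / 1039.8262 = 0.24658
log2(0.24658) = -2.0199

-2.020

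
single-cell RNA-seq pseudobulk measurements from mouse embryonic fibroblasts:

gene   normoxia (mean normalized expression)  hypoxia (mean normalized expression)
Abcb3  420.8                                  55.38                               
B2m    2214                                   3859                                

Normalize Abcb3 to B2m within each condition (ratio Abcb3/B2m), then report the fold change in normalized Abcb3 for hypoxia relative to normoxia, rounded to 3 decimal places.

0.076

Abcb3/B2m (normoxia) = 420.8 / 2214 = 0.19006
Abcb3/B2m (hypoxia) = 55.38 / 3859 = 0.014351
Fold change = 0.014351 / 0.19006 = 0.0755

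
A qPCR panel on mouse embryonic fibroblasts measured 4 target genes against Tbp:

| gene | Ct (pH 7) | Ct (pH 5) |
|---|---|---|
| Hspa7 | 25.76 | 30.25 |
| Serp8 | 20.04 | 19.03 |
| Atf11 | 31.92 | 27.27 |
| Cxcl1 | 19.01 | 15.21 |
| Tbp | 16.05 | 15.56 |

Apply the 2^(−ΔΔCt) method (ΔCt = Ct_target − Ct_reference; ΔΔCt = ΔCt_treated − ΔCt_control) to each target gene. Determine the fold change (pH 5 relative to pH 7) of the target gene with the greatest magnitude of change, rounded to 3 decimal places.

Hspa7: ΔΔCt = (30.25−15.56) − (25.76−16.05) = 14.69 − 9.71 = 4.98; fold change = 2^-4.98 = 0.032
Serp8: ΔΔCt = (19.03−15.56) − (20.04−16.05) = 3.47 − 3.99 = -0.52; fold change = 2^0.52 = 1.434
Atf11: ΔΔCt = (27.27−15.56) − (31.92−16.05) = 11.71 − 15.87 = -4.16; fold change = 2^4.16 = 17.877
Cxcl1: ΔΔCt = (15.21−15.56) − (19.01−16.05) = -0.35 − 2.96 = -3.31; fold change = 2^3.31 = 9.918
Hspa7 has the largest |ΔΔCt| = 4.98.

0.032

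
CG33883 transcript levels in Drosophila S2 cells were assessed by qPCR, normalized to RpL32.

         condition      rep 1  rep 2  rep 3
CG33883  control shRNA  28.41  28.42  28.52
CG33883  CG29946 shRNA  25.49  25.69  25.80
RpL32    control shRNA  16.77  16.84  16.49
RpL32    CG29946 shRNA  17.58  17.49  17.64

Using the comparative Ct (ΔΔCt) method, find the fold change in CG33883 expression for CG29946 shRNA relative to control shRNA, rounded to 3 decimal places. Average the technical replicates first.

12.641

Mean Ct: CG33883 control shRNA 28.450; CG33883 CG29946 shRNA 25.660; RpL32 control shRNA 16.700; RpL32 CG29946 shRNA 17.570
ΔCt(control shRNA) = 28.450 − 16.700 = 11.750
ΔCt(CG29946 shRNA) = 25.660 − 17.570 = 8.090
ΔΔCt = 8.090 − 11.750 = -3.660
Fold change = 2^(−(-3.660)) = 2^3.660 = 12.6407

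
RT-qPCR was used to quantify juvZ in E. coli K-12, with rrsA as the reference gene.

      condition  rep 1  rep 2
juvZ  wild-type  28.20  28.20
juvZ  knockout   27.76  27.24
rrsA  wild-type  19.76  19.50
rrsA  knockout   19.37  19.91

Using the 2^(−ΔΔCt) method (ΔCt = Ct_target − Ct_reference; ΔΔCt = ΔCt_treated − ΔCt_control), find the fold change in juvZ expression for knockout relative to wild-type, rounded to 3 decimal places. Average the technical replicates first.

Mean Ct: juvZ wild-type 28.200; juvZ knockout 27.500; rrsA wild-type 19.630; rrsA knockout 19.640
ΔCt(wild-type) = 28.200 − 19.630 = 8.570
ΔCt(knockout) = 27.500 − 19.640 = 7.860
ΔΔCt = 7.860 − 8.570 = -0.710
Fold change = 2^(−(-0.710)) = 2^0.710 = 1.6358

1.636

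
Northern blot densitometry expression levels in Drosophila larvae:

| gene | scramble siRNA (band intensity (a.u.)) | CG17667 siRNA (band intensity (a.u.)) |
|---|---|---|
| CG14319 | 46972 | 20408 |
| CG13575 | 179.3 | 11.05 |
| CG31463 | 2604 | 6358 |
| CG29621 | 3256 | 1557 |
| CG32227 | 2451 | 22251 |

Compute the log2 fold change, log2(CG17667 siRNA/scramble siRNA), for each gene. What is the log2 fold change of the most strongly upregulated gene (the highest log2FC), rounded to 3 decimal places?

3.182

log2(20408/46972) = -1.203  (CG14319)
log2(11.05/179.3) = -4.020  (CG13575)
log2(6358/2604) = 1.288  (CG31463)
log2(1557/3256) = -1.064  (CG29621)
log2(22251/2451) = 3.182  (CG32227)
CG32227 is most strongly upregulated.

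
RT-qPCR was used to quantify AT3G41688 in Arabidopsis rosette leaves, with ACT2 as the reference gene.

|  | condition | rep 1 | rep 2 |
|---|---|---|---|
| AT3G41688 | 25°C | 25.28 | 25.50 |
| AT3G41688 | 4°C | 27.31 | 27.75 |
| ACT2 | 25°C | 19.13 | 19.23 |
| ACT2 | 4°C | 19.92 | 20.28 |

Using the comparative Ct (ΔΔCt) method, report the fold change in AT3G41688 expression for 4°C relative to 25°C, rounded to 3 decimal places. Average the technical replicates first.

Mean Ct: AT3G41688 25°C 25.390; AT3G41688 4°C 27.530; ACT2 25°C 19.180; ACT2 4°C 20.100
ΔCt(25°C) = 25.390 − 19.180 = 6.210
ΔCt(4°C) = 27.530 − 20.100 = 7.430
ΔΔCt = 7.430 − 6.210 = 1.220
Fold change = 2^(−1.220) = 0.4293

0.429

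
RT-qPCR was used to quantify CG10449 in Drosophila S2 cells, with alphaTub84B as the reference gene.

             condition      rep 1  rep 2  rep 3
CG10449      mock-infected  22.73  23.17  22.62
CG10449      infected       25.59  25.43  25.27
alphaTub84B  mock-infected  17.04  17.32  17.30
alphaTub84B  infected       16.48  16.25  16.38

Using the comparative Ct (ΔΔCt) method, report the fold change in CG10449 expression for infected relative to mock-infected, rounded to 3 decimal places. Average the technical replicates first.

Mean Ct: CG10449 mock-infected 22.840; CG10449 infected 25.430; alphaTub84B mock-infected 17.220; alphaTub84B infected 16.370
ΔCt(mock-infected) = 22.840 − 17.220 = 5.620
ΔCt(infected) = 25.430 − 16.370 = 9.060
ΔΔCt = 9.060 − 5.620 = 3.440
Fold change = 2^(−3.440) = 0.0921

0.092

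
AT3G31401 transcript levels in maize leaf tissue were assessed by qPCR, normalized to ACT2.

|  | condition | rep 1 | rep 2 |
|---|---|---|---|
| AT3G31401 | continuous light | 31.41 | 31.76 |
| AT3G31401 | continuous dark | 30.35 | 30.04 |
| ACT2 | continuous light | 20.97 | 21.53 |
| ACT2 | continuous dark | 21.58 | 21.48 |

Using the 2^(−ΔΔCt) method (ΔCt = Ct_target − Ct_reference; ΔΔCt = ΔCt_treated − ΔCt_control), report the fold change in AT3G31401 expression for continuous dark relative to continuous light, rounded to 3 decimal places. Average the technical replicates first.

Mean Ct: AT3G31401 continuous light 31.585; AT3G31401 continuous dark 30.195; ACT2 continuous light 21.250; ACT2 continuous dark 21.530
ΔCt(continuous light) = 31.585 − 21.250 = 10.335
ΔCt(continuous dark) = 30.195 − 21.530 = 8.665
ΔΔCt = 8.665 − 10.335 = -1.670
Fold change = 2^(−(-1.670)) = 2^1.670 = 3.1821

3.182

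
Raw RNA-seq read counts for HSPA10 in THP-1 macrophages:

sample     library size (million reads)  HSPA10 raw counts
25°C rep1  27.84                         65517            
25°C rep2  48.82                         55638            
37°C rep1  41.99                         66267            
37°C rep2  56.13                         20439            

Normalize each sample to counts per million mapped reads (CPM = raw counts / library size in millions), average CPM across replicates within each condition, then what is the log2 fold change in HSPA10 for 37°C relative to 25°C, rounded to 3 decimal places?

CPM(25°C rep1) = 65517 / 27.84 = 2353.3405
CPM(25°C rep2) = 55638 / 48.82 = 1139.6559
CPM(37°C rep1) = 66267 / 41.99 = 1578.1615
CPM(37°C rep2) = 20439 / 56.13 = 364.1368
mean CPM(25°C) = 1746.4982; mean CPM(37°C) = 971.1491
Fold change = 971.1491 / 1746.4982 = 0.55606
log2(0.55606) = -0.8467

-0.847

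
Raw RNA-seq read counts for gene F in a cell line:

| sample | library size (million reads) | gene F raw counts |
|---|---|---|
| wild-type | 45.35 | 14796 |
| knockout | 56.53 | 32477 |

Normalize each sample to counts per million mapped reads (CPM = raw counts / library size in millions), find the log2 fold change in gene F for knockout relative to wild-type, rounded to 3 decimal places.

CPM(wild-type) = 14796 / 45.35 = 326.2624
CPM(knockout) = 32477 / 56.53 = 574.5091
Fold change = 574.5091 / 326.2624 = 1.76088
log2(1.76088) = 0.8163

0.816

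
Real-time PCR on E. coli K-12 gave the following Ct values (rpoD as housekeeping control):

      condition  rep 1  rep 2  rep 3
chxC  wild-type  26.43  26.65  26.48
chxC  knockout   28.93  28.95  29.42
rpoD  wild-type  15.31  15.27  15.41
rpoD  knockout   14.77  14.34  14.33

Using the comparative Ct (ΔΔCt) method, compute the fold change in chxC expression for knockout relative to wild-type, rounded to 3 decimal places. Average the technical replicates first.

0.093

Mean Ct: chxC wild-type 26.520; chxC knockout 29.100; rpoD wild-type 15.330; rpoD knockout 14.480
ΔCt(wild-type) = 26.520 − 15.330 = 11.190
ΔCt(knockout) = 29.100 − 14.480 = 14.620
ΔΔCt = 14.620 − 11.190 = 3.430
Fold change = 2^(−3.430) = 0.0928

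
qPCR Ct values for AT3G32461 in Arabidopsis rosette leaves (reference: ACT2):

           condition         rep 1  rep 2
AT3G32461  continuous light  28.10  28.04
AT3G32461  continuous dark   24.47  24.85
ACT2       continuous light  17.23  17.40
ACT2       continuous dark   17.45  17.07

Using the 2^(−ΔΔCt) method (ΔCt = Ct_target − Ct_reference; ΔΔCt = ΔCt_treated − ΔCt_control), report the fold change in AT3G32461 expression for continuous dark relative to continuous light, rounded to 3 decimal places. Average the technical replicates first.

10.232

Mean Ct: AT3G32461 continuous light 28.070; AT3G32461 continuous dark 24.660; ACT2 continuous light 17.315; ACT2 continuous dark 17.260
ΔCt(continuous light) = 28.070 − 17.315 = 10.755
ΔCt(continuous dark) = 24.660 − 17.260 = 7.400
ΔΔCt = 7.400 − 10.755 = -3.355
Fold change = 2^(−(-3.355)) = 2^3.355 = 10.2319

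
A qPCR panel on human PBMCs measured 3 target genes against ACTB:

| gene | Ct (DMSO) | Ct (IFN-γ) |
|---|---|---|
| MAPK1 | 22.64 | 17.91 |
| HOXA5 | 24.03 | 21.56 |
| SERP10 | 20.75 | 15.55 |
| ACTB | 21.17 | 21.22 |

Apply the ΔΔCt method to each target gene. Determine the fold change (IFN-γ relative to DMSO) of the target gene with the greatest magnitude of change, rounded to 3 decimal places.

MAPK1: ΔΔCt = (17.91−21.22) − (22.64−21.17) = -3.31 − 1.47 = -4.78; fold change = 2^4.78 = 27.474
HOXA5: ΔΔCt = (21.56−21.22) − (24.03−21.17) = 0.34 − 2.86 = -2.52; fold change = 2^2.52 = 5.736
SERP10: ΔΔCt = (15.55−21.22) − (20.75−21.17) = -5.67 − (-0.42) = -5.25; fold change = 2^5.25 = 38.055
SERP10 has the largest |ΔΔCt| = 5.25.

38.055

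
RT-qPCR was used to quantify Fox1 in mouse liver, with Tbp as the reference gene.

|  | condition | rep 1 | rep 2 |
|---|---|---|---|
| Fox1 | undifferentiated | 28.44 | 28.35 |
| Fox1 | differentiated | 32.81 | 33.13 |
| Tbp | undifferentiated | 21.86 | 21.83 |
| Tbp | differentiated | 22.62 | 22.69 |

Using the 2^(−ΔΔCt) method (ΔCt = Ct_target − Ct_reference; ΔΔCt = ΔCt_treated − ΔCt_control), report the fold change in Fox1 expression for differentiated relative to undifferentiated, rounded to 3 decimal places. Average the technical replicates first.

Mean Ct: Fox1 undifferentiated 28.395; Fox1 differentiated 32.970; Tbp undifferentiated 21.845; Tbp differentiated 22.655
ΔCt(undifferentiated) = 28.395 − 21.845 = 6.550
ΔCt(differentiated) = 32.970 − 22.655 = 10.315
ΔΔCt = 10.315 − 6.550 = 3.765
Fold change = 2^(−3.765) = 0.0736

0.074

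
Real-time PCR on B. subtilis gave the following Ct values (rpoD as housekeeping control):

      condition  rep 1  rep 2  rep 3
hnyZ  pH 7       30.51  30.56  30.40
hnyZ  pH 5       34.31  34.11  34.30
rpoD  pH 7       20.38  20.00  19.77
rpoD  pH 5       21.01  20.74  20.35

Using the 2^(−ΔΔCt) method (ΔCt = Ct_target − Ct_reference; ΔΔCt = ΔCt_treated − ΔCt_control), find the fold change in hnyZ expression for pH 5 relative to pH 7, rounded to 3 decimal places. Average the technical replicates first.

0.117

Mean Ct: hnyZ pH 7 30.490; hnyZ pH 5 34.240; rpoD pH 7 20.050; rpoD pH 5 20.700
ΔCt(pH 7) = 30.490 − 20.050 = 10.440
ΔCt(pH 5) = 34.240 − 20.700 = 13.540
ΔΔCt = 13.540 − 10.440 = 3.100
Fold change = 2^(−3.100) = 0.1166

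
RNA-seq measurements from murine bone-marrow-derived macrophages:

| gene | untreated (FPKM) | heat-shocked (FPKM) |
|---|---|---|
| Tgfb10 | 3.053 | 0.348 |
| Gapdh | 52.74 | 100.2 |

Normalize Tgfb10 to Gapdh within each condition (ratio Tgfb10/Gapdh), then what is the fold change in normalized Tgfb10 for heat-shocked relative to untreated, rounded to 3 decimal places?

0.060

Tgfb10/Gapdh (untreated) = 3.053 / 52.74 = 0.057888
Tgfb10/Gapdh (heat-shocked) = 0.348 / 100.2 = 0.0034731
Fold change = 0.0034731 / 0.057888 = 0.0600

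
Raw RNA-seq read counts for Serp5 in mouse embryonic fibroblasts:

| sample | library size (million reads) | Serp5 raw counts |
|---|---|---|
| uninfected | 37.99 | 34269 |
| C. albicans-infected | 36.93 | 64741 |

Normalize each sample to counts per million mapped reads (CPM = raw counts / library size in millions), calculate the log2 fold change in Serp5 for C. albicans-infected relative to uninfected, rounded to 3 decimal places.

0.959

CPM(uninfected) = 34269 / 37.99 = 902.0532
CPM(C. albicans-infected) = 64741 / 36.93 = 1753.0734
Fold change = 1753.0734 / 902.0532 = 1.94343
log2(1.94343) = 0.9586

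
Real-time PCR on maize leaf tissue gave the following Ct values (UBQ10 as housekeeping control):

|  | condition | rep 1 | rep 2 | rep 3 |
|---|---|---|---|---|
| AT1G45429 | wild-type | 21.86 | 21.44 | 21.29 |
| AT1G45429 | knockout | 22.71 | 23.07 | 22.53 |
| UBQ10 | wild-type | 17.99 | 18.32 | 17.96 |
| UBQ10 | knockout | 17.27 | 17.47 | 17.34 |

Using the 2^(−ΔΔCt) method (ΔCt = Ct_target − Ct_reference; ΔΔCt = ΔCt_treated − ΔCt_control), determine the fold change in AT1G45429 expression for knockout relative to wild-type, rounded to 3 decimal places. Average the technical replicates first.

Mean Ct: AT1G45429 wild-type 21.530; AT1G45429 knockout 22.770; UBQ10 wild-type 18.090; UBQ10 knockout 17.360
ΔCt(wild-type) = 21.530 − 18.090 = 3.440
ΔCt(knockout) = 22.770 − 17.360 = 5.410
ΔΔCt = 5.410 − 3.440 = 1.970
Fold change = 2^(−1.970) = 0.2553

0.255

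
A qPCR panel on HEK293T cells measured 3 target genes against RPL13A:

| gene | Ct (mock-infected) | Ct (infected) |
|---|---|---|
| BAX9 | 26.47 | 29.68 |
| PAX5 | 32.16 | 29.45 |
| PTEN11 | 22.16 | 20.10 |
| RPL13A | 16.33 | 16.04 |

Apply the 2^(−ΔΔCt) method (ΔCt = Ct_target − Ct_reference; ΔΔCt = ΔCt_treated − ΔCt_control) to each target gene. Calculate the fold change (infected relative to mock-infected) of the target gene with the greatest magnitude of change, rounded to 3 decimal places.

BAX9: ΔΔCt = (29.68−16.04) − (26.47−16.33) = 13.64 − 10.14 = 3.50; fold change = 2^-3.50 = 0.088
PAX5: ΔΔCt = (29.45−16.04) − (32.16−16.33) = 13.41 − 15.83 = -2.42; fold change = 2^2.42 = 5.352
PTEN11: ΔΔCt = (20.10−16.04) − (22.16−16.33) = 4.06 − 5.83 = -1.77; fold change = 2^1.77 = 3.411
BAX9 has the largest |ΔΔCt| = 3.50.

0.088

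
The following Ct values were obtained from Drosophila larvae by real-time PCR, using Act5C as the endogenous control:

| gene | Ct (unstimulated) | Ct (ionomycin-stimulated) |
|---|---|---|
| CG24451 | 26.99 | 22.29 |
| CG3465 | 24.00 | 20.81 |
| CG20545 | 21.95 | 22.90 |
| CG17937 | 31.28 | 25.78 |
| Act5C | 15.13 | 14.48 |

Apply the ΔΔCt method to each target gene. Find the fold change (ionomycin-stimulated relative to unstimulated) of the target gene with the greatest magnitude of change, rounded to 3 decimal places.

28.840

CG24451: ΔΔCt = (22.29−14.48) − (26.99−15.13) = 7.81 − 11.86 = -4.05; fold change = 2^4.05 = 16.564
CG3465: ΔΔCt = (20.81−14.48) − (24.00−15.13) = 6.33 − 8.87 = -2.54; fold change = 2^2.54 = 5.816
CG20545: ΔΔCt = (22.90−14.48) − (21.95−15.13) = 8.42 − 6.82 = 1.60; fold change = 2^-1.60 = 0.330
CG17937: ΔΔCt = (25.78−14.48) − (31.28−15.13) = 11.30 − 16.15 = -4.85; fold change = 2^4.85 = 28.840
CG17937 has the largest |ΔΔCt| = 4.85.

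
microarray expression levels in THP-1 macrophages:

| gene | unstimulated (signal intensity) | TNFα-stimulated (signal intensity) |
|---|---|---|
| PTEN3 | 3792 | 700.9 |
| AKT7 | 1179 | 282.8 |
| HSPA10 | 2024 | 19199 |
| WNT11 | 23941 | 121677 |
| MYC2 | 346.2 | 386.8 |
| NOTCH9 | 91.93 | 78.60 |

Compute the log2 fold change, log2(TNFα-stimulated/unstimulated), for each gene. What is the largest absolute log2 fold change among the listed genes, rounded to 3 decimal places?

3.246

log2(700.9/3792) = -2.436  (PTEN3)
log2(282.8/1179) = -2.060  (AKT7)
log2(19199/2024) = 3.246  (HSPA10)
log2(121677/23941) = 2.346  (WNT11)
log2(386.8/346.2) = 0.160  (MYC2)
log2(78.60/91.93) = -0.226  (NOTCH9)
The largest magnitude belongs to HSPA10.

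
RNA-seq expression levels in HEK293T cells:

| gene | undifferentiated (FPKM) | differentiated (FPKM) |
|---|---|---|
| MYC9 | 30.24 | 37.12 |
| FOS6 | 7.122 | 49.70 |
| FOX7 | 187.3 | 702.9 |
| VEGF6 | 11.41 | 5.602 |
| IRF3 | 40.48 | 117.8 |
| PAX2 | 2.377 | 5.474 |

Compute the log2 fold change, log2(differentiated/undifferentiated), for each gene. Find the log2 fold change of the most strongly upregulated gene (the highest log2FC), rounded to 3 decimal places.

log2(37.12/30.24) = 0.296  (MYC9)
log2(49.70/7.122) = 2.803  (FOS6)
log2(702.9/187.3) = 1.908  (FOX7)
log2(5.602/11.41) = -1.026  (VEGF6)
log2(117.8/40.48) = 1.541  (IRF3)
log2(5.474/2.377) = 1.203  (PAX2)
FOS6 is most strongly upregulated.

2.803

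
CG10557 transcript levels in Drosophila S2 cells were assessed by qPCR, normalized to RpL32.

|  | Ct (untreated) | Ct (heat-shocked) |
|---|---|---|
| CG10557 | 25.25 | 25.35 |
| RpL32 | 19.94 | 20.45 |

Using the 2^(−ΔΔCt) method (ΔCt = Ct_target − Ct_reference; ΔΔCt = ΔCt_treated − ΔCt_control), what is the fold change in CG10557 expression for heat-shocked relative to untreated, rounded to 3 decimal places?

1.329

ΔCt(untreated) = 25.250 − 19.940 = 5.310
ΔCt(heat-shocked) = 25.350 − 20.450 = 4.900
ΔΔCt = 4.900 − 5.310 = -0.410
Fold change = 2^(−(-0.410)) = 2^0.410 = 1.3287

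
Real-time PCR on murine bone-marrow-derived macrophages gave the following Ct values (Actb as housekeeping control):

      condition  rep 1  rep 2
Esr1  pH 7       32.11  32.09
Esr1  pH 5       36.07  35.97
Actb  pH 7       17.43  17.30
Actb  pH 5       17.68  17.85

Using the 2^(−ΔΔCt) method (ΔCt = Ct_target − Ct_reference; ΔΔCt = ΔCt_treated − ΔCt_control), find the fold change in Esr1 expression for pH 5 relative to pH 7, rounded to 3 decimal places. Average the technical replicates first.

Mean Ct: Esr1 pH 7 32.100; Esr1 pH 5 36.020; Actb pH 7 17.365; Actb pH 5 17.765
ΔCt(pH 7) = 32.100 − 17.365 = 14.735
ΔCt(pH 5) = 36.020 − 17.765 = 18.255
ΔΔCt = 18.255 − 14.735 = 3.520
Fold change = 2^(−3.520) = 0.0872

0.087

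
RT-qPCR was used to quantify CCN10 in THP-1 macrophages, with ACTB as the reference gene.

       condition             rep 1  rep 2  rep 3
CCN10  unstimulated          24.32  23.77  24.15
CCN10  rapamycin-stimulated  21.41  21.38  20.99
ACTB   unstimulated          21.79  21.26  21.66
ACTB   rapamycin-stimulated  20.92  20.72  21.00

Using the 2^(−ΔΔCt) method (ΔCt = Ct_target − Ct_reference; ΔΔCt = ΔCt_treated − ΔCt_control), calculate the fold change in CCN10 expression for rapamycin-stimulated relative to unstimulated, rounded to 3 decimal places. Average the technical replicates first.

Mean Ct: CCN10 unstimulated 24.080; CCN10 rapamycin-stimulated 21.260; ACTB unstimulated 21.570; ACTB rapamycin-stimulated 20.880
ΔCt(unstimulated) = 24.080 − 21.570 = 2.510
ΔCt(rapamycin-stimulated) = 21.260 − 20.880 = 0.380
ΔΔCt = 0.380 − 2.510 = -2.130
Fold change = 2^(−(-2.130)) = 2^2.130 = 4.3772

4.377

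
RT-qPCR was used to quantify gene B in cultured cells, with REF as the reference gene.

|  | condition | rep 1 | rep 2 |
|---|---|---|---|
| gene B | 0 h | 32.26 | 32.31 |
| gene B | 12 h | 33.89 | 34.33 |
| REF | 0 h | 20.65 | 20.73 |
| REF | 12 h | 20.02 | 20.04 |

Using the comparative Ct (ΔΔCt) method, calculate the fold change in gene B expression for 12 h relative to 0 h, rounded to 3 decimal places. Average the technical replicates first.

Mean Ct: gene B 0 h 32.285; gene B 12 h 34.110; REF 0 h 20.690; REF 12 h 20.030
ΔCt(0 h) = 32.285 − 20.690 = 11.595
ΔCt(12 h) = 34.110 − 20.030 = 14.080
ΔΔCt = 14.080 − 11.595 = 2.485
Fold change = 2^(−2.485) = 0.1786

0.179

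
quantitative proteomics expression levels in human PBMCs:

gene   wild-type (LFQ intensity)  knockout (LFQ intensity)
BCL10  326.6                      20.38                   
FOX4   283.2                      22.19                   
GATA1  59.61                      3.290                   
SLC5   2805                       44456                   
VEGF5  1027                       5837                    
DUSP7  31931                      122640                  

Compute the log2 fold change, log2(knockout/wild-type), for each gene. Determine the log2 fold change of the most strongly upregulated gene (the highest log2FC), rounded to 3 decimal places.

3.986

log2(20.38/326.6) = -4.002  (BCL10)
log2(22.19/283.2) = -3.674  (FOX4)
log2(3.290/59.61) = -4.179  (GATA1)
log2(44456/2805) = 3.986  (SLC5)
log2(5837/1027) = 2.507  (VEGF5)
log2(122640/31931) = 1.941  (DUSP7)
SLC5 is most strongly upregulated.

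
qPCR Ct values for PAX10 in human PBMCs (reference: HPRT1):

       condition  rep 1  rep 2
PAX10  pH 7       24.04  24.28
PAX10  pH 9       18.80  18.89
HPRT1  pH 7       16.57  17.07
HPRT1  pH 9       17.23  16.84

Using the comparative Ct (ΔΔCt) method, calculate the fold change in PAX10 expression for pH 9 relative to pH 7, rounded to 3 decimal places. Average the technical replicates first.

46.206

Mean Ct: PAX10 pH 7 24.160; PAX10 pH 9 18.845; HPRT1 pH 7 16.820; HPRT1 pH 9 17.035
ΔCt(pH 7) = 24.160 − 16.820 = 7.340
ΔCt(pH 9) = 18.845 − 17.035 = 1.810
ΔΔCt = 1.810 − 7.340 = -5.530
Fold change = 2^(−(-5.530)) = 2^5.530 = 46.2057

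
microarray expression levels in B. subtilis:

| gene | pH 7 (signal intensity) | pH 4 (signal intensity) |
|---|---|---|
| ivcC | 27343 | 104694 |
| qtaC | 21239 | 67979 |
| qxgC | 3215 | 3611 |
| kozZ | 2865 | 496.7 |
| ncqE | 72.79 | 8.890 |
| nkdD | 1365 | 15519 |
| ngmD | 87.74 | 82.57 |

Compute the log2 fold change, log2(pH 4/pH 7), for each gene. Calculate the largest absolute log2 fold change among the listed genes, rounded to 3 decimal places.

log2(104694/27343) = 1.937  (ivcC)
log2(67979/21239) = 1.678  (qtaC)
log2(3611/3215) = 0.168  (qxgC)
log2(496.7/2865) = -2.528  (kozZ)
log2(8.890/72.79) = -3.033  (ncqE)
log2(15519/1365) = 3.507  (nkdD)
log2(82.57/87.74) = -0.088  (ngmD)
The largest magnitude belongs to nkdD.

3.507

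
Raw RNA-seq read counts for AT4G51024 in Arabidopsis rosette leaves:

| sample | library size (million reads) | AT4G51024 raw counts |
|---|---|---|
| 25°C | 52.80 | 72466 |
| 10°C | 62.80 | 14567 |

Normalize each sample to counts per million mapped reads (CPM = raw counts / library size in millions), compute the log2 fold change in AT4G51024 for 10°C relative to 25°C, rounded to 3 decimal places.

-2.565

CPM(25°C) = 72466 / 52.80 = 1372.4621
CPM(10°C) = 14567 / 62.80 = 231.9586
Fold change = 231.9586 / 1372.4621 = 0.16901
log2(0.16901) = -2.5648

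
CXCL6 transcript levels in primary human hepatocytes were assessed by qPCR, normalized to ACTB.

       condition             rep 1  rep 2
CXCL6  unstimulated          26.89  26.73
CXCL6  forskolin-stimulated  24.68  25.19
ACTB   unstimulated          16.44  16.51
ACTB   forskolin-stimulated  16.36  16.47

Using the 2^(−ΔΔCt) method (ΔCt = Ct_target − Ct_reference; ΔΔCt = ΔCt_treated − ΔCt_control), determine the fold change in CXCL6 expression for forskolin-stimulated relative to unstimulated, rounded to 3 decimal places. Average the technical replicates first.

3.519

Mean Ct: CXCL6 unstimulated 26.810; CXCL6 forskolin-stimulated 24.935; ACTB unstimulated 16.475; ACTB forskolin-stimulated 16.415
ΔCt(unstimulated) = 26.810 − 16.475 = 10.335
ΔCt(forskolin-stimulated) = 24.935 − 16.415 = 8.520
ΔΔCt = 8.520 − 10.335 = -1.815
Fold change = 2^(−(-1.815)) = 2^1.815 = 3.5186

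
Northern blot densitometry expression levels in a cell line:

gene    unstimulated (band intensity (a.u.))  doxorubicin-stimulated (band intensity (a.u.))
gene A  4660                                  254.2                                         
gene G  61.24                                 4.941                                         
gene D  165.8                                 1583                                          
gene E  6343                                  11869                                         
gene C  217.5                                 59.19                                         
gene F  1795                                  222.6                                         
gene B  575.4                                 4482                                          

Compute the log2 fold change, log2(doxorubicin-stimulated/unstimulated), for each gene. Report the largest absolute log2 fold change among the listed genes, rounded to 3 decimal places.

log2(254.2/4660) = -4.196  (gene A)
log2(4.941/61.24) = -3.632  (gene G)
log2(1583/165.8) = 3.255  (gene D)
log2(11869/6343) = 0.904  (gene E)
log2(59.19/217.5) = -1.878  (gene C)
log2(222.6/1795) = -3.011  (gene F)
log2(4482/575.4) = 2.962  (gene B)
The largest magnitude belongs to gene A.

4.196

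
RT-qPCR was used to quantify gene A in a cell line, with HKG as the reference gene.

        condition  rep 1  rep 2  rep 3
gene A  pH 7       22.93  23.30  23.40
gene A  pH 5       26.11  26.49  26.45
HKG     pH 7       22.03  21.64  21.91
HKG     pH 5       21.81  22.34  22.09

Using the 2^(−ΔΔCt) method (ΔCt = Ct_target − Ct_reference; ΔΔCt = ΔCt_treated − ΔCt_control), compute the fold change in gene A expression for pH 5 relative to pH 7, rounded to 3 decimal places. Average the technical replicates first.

Mean Ct: gene A pH 7 23.210; gene A pH 5 26.350; HKG pH 7 21.860; HKG pH 5 22.080
ΔCt(pH 7) = 23.210 − 21.860 = 1.350
ΔCt(pH 5) = 26.350 − 22.080 = 4.270
ΔΔCt = 4.270 − 1.350 = 2.920
Fold change = 2^(−2.920) = 0.1321

0.132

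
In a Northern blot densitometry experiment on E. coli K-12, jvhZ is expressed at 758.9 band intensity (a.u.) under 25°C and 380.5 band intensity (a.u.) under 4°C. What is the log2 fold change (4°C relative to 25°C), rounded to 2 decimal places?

-1.00

Fold change = 380.5 / 758.9 = 0.5014
log2(0.5014) = -0.996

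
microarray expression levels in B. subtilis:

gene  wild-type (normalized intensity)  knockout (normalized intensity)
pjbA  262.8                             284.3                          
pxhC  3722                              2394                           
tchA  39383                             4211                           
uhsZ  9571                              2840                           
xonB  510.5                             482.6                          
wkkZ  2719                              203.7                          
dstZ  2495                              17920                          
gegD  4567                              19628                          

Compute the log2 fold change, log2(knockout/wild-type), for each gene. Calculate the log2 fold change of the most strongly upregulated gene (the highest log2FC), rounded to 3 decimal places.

2.844

log2(284.3/262.8) = 0.113  (pjbA)
log2(2394/3722) = -0.637  (pxhC)
log2(4211/39383) = -3.225  (tchA)
log2(2840/9571) = -1.753  (uhsZ)
log2(482.6/510.5) = -0.081  (xonB)
log2(203.7/2719) = -3.739  (wkkZ)
log2(17920/2495) = 2.844  (dstZ)
log2(19628/4567) = 2.104  (gegD)
dstZ is most strongly upregulated.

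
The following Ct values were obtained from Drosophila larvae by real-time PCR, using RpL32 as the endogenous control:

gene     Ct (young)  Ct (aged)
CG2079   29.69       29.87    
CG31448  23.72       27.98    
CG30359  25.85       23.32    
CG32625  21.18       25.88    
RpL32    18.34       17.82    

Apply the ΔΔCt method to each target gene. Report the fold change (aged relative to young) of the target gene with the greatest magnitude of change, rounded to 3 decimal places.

CG2079: ΔΔCt = (29.87−17.82) − (29.69−18.34) = 12.05 − 11.35 = 0.70; fold change = 2^-0.70 = 0.616
CG31448: ΔΔCt = (27.98−17.82) − (23.72−18.34) = 10.16 − 5.38 = 4.78; fold change = 2^-4.78 = 0.036
CG30359: ΔΔCt = (23.32−17.82) − (25.85−18.34) = 5.50 − 7.51 = -2.01; fold change = 2^2.01 = 4.028
CG32625: ΔΔCt = (25.88−17.82) − (21.18−18.34) = 8.06 − 2.84 = 5.22; fold change = 2^-5.22 = 0.027
CG32625 has the largest |ΔΔCt| = 5.22.

0.027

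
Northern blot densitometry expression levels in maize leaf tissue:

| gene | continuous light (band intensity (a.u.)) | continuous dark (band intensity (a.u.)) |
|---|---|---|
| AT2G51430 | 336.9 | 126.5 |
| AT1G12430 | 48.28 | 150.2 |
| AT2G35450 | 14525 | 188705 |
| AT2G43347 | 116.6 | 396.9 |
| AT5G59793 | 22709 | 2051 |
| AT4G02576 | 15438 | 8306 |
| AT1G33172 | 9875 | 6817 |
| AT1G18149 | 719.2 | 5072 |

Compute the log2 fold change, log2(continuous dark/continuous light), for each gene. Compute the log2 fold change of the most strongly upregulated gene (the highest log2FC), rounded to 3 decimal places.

log2(126.5/336.9) = -1.413  (AT2G51430)
log2(150.2/48.28) = 1.637  (AT1G12430)
log2(188705/14525) = 3.700  (AT2G35450)
log2(396.9/116.6) = 1.767  (AT2G43347)
log2(2051/22709) = -3.469  (AT5G59793)
log2(8306/15438) = -0.894  (AT4G02576)
log2(6817/9875) = -0.535  (AT1G33172)
log2(5072/719.2) = 2.818  (AT1G18149)
AT2G35450 is most strongly upregulated.

3.700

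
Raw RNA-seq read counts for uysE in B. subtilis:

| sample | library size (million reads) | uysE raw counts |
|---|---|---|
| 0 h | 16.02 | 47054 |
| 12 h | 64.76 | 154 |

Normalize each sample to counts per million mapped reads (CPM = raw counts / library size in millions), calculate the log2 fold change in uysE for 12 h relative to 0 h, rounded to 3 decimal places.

CPM(0 h) = 47054 / 16.02 = 2937.2035
CPM(12 h) = 154 / 64.76 = 2.3780
Fold change = 2.3780 / 2937.2035 = 0.00081
log2(0.00081) = -10.2705

-10.270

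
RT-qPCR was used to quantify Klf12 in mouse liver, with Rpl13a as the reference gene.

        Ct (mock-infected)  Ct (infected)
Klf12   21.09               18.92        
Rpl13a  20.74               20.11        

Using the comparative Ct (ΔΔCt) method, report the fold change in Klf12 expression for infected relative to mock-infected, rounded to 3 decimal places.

2.908

ΔCt(mock-infected) = 21.090 − 20.740 = 0.350
ΔCt(infected) = 18.920 − 20.110 = -1.190
ΔΔCt = -1.190 − 0.350 = -1.540
Fold change = 2^(−(-1.540)) = 2^1.540 = 2.9079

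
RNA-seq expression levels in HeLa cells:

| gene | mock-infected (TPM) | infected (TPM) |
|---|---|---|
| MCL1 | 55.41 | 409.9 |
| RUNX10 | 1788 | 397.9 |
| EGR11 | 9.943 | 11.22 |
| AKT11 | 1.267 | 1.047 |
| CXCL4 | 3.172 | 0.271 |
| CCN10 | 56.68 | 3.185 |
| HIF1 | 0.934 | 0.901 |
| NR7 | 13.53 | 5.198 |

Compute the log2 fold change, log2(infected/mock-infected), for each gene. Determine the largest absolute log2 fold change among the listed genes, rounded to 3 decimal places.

log2(409.9/55.41) = 2.887  (MCL1)
log2(397.9/1788) = -2.168  (RUNX10)
log2(11.22/9.943) = 0.174  (EGR11)
log2(1.047/1.267) = -0.275  (AKT11)
log2(0.271/3.172) = -3.549  (CXCL4)
log2(3.185/56.68) = -4.153  (CCN10)
log2(0.901/0.934) = -0.052  (HIF1)
log2(5.198/13.53) = -1.380  (NR7)
The largest magnitude belongs to CCN10.

4.153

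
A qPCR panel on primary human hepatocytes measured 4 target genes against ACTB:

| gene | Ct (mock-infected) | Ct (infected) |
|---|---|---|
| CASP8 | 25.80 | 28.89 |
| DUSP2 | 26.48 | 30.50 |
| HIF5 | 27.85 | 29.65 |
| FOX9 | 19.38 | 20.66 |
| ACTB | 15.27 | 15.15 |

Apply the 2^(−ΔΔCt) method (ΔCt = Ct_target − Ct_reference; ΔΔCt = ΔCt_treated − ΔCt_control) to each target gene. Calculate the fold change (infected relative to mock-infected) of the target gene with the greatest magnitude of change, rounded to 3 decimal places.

0.057

CASP8: ΔΔCt = (28.89−15.15) − (25.80−15.27) = 13.74 − 10.53 = 3.21; fold change = 2^-3.21 = 0.108
DUSP2: ΔΔCt = (30.50−15.15) − (26.48−15.27) = 15.35 − 11.21 = 4.14; fold change = 2^-4.14 = 0.057
HIF5: ΔΔCt = (29.65−15.15) − (27.85−15.27) = 14.50 − 12.58 = 1.92; fold change = 2^-1.92 = 0.264
FOX9: ΔΔCt = (20.66−15.15) − (19.38−15.27) = 5.51 − 4.11 = 1.40; fold change = 2^-1.40 = 0.379
DUSP2 has the largest |ΔΔCt| = 4.14.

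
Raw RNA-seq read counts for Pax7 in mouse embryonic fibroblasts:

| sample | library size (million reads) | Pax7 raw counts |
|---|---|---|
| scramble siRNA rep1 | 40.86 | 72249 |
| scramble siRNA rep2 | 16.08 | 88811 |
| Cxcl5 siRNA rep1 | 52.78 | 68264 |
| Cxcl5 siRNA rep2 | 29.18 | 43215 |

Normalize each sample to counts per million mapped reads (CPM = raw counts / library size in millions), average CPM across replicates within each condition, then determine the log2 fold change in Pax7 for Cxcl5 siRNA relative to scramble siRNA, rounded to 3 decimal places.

-1.394

CPM(scramble siRNA rep1) = 72249 / 40.86 = 1768.2085
CPM(scramble siRNA rep2) = 88811 / 16.08 = 5523.0721
CPM(Cxcl5 siRNA rep1) = 68264 / 52.78 = 1293.3687
CPM(Cxcl5 siRNA rep2) = 43215 / 29.18 = 1480.9801
mean CPM(scramble siRNA) = 3645.6403; mean CPM(Cxcl5 siRNA) = 1387.1744
Fold change = 1387.1744 / 3645.6403 = 0.38050
log2(0.38050) = -1.3940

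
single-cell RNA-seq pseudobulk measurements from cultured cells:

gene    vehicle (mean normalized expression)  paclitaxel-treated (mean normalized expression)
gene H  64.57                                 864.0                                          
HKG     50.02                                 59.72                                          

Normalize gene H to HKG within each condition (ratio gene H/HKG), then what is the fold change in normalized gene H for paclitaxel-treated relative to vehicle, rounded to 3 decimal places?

11.207

gene H/HKG (vehicle) = 64.57 / 50.02 = 1.2909
gene H/HKG (paclitaxel-treated) = 864.0 / 59.72 = 14.468
Fold change = 14.468 / 1.2909 = 11.2075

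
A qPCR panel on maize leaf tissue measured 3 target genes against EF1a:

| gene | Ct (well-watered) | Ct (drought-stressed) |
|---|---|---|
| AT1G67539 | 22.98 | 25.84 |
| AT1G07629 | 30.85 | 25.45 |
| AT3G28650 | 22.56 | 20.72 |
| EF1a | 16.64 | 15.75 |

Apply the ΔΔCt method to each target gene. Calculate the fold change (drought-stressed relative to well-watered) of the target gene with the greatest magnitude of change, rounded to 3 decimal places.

AT1G67539: ΔΔCt = (25.84−15.75) − (22.98−16.64) = 10.09 − 6.34 = 3.75; fold change = 2^-3.75 = 0.074
AT1G07629: ΔΔCt = (25.45−15.75) − (30.85−16.64) = 9.70 − 14.21 = -4.51; fold change = 2^4.51 = 22.785
AT3G28650: ΔΔCt = (20.72−15.75) − (22.56−16.64) = 4.97 − 5.92 = -0.95; fold change = 2^0.95 = 1.932
AT1G07629 has the largest |ΔΔCt| = 4.51.

22.785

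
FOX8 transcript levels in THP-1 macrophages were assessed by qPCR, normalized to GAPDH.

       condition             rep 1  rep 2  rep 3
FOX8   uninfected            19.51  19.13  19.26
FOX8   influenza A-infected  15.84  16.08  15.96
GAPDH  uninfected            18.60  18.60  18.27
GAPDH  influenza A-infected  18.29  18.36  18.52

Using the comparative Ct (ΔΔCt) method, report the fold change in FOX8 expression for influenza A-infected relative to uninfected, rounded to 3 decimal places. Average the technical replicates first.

Mean Ct: FOX8 uninfected 19.300; FOX8 influenza A-infected 15.960; GAPDH uninfected 18.490; GAPDH influenza A-infected 18.390
ΔCt(uninfected) = 19.300 − 18.490 = 0.810
ΔCt(influenza A-infected) = 15.960 − 18.390 = -2.430
ΔΔCt = -2.430 − 0.810 = -3.240
Fold change = 2^(−(-3.240)) = 2^3.240 = 9.4479

9.448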